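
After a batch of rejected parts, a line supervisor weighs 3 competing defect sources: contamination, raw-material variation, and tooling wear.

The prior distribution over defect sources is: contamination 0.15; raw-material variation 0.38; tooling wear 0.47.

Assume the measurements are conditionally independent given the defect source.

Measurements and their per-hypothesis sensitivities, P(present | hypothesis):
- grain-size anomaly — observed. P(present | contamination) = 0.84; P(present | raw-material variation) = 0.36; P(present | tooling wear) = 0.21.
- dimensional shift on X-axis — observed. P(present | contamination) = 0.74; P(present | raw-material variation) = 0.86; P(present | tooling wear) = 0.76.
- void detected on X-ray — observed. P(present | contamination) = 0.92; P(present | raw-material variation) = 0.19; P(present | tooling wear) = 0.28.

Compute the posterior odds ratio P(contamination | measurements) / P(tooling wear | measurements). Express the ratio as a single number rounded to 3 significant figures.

The normalizing constant cancels in an odds ratio, so compute prior × likelihood for the two hypotheses only:
  contamination: 0.15 × 0.84 × 0.74 × 0.92 = 0.085781
  tooling wear: 0.47 × 0.21 × 0.76 × 0.28 = 0.021003
Odds(contamination : tooling wear) = 0.085781 / 0.021003 ≈ 4.08.

4.08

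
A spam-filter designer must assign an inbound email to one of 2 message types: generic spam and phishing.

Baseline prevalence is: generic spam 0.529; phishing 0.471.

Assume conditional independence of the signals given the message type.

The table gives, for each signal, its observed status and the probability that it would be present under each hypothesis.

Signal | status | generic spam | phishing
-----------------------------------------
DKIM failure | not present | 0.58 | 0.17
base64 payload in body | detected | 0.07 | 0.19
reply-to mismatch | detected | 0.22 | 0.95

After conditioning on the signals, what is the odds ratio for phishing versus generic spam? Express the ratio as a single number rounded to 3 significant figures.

20.6

The normalizing constant cancels in an odds ratio, so compute prior × likelihood for the two hypotheses only (using 1 − P(present | H) for each absent signal):
  phishing: 0.471 × (1 − 0.17) × 0.19 × 0.95 = 0.070563
  generic spam: 0.529 × (1 − 0.58) × 0.07 × 0.22 = 0.0034216
Posterior odds = 0.070563 / 0.0034216 ≈ 20.6.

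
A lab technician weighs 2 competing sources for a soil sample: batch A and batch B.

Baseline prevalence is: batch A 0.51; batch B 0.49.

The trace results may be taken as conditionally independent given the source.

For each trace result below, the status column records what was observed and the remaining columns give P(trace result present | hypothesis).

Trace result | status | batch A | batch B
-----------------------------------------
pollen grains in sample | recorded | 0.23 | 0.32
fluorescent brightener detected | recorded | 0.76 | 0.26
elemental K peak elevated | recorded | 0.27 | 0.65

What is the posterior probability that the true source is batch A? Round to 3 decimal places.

0.476

Multiply each prior by the joint likelihood of the trace result pattern:
  batch A: 0.51 × 0.23 × 0.76 × 0.27 = 0.02407
  batch B: 0.49 × 0.32 × 0.26 × 0.65 = 0.026499
The unnormalized weights sum to 0.050569.
P(batch A | evidence) = 0.02407 / 0.050569 ≈ 0.476.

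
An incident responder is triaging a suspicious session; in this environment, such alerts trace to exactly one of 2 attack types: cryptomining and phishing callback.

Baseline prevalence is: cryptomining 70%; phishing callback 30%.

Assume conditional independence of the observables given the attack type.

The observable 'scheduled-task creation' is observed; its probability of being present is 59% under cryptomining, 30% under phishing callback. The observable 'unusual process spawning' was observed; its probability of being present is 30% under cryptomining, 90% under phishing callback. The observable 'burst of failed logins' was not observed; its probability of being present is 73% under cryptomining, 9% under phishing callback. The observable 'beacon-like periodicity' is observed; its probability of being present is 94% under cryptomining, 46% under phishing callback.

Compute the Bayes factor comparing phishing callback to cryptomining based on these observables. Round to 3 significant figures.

Joint likelihood of the observable pattern under each hypothesis (using 1 − P(present | H) for each absent observable):
  phishing callback: 0.30 × 0.90 × (1 − 0.09) × 0.46 = 0.11302
  cryptomining: 0.59 × 0.30 × (1 − 0.73) × 0.94 = 0.044923
Bayes factor = 0.11302 / 0.044923 ≈ 2.52

2.52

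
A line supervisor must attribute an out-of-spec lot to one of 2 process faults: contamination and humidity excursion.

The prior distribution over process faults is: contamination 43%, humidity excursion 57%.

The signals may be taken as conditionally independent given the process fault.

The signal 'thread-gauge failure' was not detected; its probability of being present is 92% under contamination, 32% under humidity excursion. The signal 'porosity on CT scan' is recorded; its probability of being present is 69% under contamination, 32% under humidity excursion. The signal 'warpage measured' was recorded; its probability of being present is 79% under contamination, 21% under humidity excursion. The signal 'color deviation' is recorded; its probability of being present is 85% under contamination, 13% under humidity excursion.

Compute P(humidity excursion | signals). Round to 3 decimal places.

For each hypothesis, the unnormalized posterior weight is prior × product of the signal likelihoods (using 1 − P(present | H) for each absent signal):
  contamination: 0.43 × (1 − 0.92) × 0.69 × 0.79 × 0.85 = 0.015939
  humidity excursion: 0.57 × (1 − 0.32) × 0.32 × 0.21 × 0.13 = 0.0033861
Normalizing constant Z = 0.015939 + 0.0033861 = 0.019325.
P(humidity excursion | evidence) = 0.0033861 / 0.019325 ≈ 0.175.

0.175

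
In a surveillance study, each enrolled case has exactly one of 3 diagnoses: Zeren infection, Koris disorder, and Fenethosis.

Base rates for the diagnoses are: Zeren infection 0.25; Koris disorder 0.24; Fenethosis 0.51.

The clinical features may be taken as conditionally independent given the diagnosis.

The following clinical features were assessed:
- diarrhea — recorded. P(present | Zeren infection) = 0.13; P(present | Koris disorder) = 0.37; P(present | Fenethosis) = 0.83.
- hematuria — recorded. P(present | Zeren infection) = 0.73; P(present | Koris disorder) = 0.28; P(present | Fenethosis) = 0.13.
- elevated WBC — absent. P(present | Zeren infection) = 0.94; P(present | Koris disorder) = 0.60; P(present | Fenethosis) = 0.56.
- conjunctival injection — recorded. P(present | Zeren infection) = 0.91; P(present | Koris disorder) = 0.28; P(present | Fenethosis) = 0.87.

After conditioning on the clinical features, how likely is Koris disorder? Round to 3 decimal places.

0.111

For each hypothesis, the unnormalized posterior weight is prior × product of the clinical feature likelihoods (using 1 − P(present | H) for each absent clinical feature):
  Zeren infection: 0.25 × 0.13 × 0.73 × (1 − 0.94) × 0.91 = 0.0012954
  Koris disorder: 0.24 × 0.37 × 0.28 × (1 − 0.60) × 0.28 = 0.0027848
  Fenethosis: 0.51 × 0.83 × 0.13 × (1 − 0.56) × 0.87 = 0.021065
The unnormalized weights sum to 0.025145.
P(Koris disorder | evidence) = 0.0027848 / 0.025145 ≈ 0.111.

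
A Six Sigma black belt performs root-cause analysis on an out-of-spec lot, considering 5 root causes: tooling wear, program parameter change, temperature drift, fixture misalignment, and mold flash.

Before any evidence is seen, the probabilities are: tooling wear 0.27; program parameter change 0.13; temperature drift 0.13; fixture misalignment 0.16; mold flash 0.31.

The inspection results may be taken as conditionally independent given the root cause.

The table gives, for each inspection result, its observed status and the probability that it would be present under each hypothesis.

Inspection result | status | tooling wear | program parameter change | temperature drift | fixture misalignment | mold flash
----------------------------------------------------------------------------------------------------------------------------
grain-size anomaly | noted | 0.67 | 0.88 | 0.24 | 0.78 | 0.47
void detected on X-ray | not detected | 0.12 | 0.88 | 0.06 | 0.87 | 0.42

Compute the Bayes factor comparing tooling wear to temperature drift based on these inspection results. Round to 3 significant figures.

Joint likelihood of the inspection result pattern under each hypothesis (using 1 − P(present | H) for each absent inspection result):
  tooling wear: 0.67 × (1 − 0.12) = 0.5896
  temperature drift: 0.24 × (1 − 0.06) = 0.2256
Bayes factor = 0.5896 / 0.2256 ≈ 2.61

2.61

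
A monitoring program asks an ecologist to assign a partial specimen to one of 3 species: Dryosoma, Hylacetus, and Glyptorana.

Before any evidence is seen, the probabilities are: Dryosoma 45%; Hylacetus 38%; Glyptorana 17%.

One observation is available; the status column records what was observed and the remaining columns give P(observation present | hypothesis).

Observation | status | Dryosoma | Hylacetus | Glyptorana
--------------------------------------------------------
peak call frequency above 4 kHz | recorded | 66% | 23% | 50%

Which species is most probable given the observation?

Dryosoma

For each hypothesis, the unnormalized posterior weight is prior × likelihood:
  Dryosoma: 0.45 × 0.66 = 0.297
  Hylacetus: 0.38 × 0.23 = 0.0874
  Glyptorana: 0.17 × 0.50 = 0.085
Normalizing constant Z = 0.297 + 0.0874 + 0.085 = 0.4694.
P(Dryosoma | evidence) ≈ 0.297 / 0.4694 ≈ 0.633
P(Hylacetus | evidence) ≈ 0.0874 / 0.4694 ≈ 0.186
P(Glyptorana | evidence) ≈ 0.085 / 0.4694 ≈ 0.181
The largest is 0.633, so Dryosoma is most probable.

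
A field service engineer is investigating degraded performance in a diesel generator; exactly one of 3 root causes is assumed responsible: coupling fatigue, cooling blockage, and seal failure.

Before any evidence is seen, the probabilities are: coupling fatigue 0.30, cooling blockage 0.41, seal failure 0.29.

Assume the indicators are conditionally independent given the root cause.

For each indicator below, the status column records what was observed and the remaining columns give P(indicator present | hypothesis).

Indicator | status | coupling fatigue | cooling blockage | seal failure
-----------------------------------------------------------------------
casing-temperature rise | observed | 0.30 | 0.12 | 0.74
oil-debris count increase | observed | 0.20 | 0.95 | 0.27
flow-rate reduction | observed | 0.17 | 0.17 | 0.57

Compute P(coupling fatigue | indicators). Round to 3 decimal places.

Multiply each prior by the joint likelihood of the indicator pattern:
  coupling fatigue: 0.30 × 0.30 × 0.20 × 0.17 = 0.00306
  cooling blockage: 0.41 × 0.12 × 0.95 × 0.17 = 0.0079458
  seal failure: 0.29 × 0.74 × 0.27 × 0.57 = 0.033027
Marginal likelihood of the evidence = 0.044033.
P(coupling fatigue | evidence) = 0.00306 / 0.044033 ≈ 0.069.

0.069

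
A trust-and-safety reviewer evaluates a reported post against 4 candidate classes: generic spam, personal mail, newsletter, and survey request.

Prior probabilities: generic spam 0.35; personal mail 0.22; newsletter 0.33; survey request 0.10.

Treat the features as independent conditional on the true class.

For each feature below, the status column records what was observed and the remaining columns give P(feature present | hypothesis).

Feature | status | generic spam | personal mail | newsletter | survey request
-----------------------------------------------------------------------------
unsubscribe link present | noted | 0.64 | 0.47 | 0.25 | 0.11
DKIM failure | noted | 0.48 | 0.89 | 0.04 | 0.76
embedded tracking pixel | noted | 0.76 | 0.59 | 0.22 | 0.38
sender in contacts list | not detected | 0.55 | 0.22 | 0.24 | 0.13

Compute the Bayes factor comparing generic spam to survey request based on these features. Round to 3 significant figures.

The Bayes factor is the ratio of the joint likelihoods of the feature pattern under the two hypotheses (using 1 − P(present | H) for each absent feature).
  generic spam: 0.64 × 0.48 × 0.76 × (1 − 0.55) = 0.10506
  survey request: 0.11 × 0.76 × 0.38 × (1 − 0.13) = 0.027638
Bayes factor = 0.10506 / 0.027638 ≈ 3.80

3.80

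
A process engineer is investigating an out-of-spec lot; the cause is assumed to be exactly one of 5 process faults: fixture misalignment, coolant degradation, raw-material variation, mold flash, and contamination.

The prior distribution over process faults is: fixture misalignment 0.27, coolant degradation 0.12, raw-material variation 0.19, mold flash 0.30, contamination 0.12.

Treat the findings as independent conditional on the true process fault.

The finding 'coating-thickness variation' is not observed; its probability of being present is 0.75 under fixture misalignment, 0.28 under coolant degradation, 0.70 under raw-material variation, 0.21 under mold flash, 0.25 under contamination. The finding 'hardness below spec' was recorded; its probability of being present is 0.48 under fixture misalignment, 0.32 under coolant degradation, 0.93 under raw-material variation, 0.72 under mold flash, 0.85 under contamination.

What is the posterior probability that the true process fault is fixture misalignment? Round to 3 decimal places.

For each hypothesis, the unnormalized posterior weight is prior × product of the finding likelihoods (using 1 − P(present | H) for each absent finding):
  fixture misalignment: 0.27 × (1 − 0.75) × 0.48 = 0.0324
  coolant degradation: 0.12 × (1 − 0.28) × 0.32 = 0.027648
  raw-material variation: 0.19 × (1 − 0.70) × 0.93 = 0.05301
  mold flash: 0.30 × (1 − 0.21) × 0.72 = 0.17064
  contamination: 0.12 × (1 − 0.25) × 0.85 = 0.0765
Marginal likelihood of the evidence = 0.3602.
P(fixture misalignment | evidence) = 0.0324 / 0.3602 ≈ 0.090.

0.090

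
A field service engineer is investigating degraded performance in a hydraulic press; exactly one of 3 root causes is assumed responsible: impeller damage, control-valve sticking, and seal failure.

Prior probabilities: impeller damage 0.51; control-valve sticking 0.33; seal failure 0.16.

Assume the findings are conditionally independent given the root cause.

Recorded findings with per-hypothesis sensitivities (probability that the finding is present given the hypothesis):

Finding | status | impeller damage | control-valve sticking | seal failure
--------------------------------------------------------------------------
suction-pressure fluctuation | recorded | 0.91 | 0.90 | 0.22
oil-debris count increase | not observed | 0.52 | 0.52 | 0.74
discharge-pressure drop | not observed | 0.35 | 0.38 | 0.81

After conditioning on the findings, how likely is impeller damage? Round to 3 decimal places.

Multiply each prior by the joint likelihood of the evidence pattern (using 1 − P(present | H) for each absent finding):
  impeller damage: 0.51 × 0.91 × (1 − 0.52) × (1 − 0.35) = 0.1448
  control-valve sticking: 0.33 × 0.90 × (1 − 0.52) × (1 − 0.38) = 0.088387
  seal failure: 0.16 × 0.22 × (1 − 0.74) × (1 − 0.81) = 0.0017389
Marginal likelihood of the evidence = 0.23493.
P(impeller damage | evidence) = 0.1448 / 0.23493 ≈ 0.616.

0.616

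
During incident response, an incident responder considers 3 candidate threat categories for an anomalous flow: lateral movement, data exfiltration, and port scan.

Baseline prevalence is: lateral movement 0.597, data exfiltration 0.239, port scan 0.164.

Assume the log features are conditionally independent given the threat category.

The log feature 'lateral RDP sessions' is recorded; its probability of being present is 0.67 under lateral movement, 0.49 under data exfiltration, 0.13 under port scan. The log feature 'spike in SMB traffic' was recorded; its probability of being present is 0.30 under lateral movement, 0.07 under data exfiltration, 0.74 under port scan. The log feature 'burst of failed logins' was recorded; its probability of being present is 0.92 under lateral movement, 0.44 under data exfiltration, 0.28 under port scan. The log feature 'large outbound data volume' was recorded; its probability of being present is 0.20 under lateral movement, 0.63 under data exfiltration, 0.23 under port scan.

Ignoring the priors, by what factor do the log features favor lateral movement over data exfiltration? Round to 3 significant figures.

The Bayes factor is the ratio of the joint likelihoods of the log feature pattern under the two hypotheses.
  lateral movement: 0.67 × 0.30 × 0.92 × 0.20 = 0.036984
  data exfiltration: 0.49 × 0.07 × 0.44 × 0.63 = 0.009508
Bayes factor = 0.036984 / 0.009508 ≈ 3.89

3.89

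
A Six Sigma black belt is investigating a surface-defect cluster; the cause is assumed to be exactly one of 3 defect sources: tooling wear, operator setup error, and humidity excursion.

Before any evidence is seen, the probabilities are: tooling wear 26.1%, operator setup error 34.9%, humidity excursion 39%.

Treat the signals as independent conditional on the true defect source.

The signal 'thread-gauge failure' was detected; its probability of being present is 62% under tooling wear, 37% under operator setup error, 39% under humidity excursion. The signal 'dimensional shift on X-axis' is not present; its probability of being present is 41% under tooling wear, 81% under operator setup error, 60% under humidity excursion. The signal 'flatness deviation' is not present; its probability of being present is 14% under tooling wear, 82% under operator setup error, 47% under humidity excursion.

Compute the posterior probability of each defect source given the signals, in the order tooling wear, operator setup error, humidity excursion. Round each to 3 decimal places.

0.691, 0.037, 0.271

Multiply each prior by the joint likelihood of the signal pattern (using 1 − P(present | H) for each absent signal):
  tooling wear: 0.261 × 0.62 × (1 − 0.41) × (1 − 0.14) = 0.082107
  operator setup error: 0.349 × 0.37 × (1 − 0.81) × (1 − 0.82) = 0.0044162
  humidity excursion: 0.390 × 0.39 × (1 − 0.60) × (1 − 0.47) = 0.032245
Normalizing constant Z = 0.082107 + 0.0044162 + 0.032245 = 0.11877.
P(tooling wear | evidence) = 0.082107 / 0.11877 ≈ 0.691
P(operator setup error | evidence) = 0.0044162 / 0.11877 ≈ 0.037
P(humidity excursion | evidence) = 0.032245 / 0.11877 ≈ 0.271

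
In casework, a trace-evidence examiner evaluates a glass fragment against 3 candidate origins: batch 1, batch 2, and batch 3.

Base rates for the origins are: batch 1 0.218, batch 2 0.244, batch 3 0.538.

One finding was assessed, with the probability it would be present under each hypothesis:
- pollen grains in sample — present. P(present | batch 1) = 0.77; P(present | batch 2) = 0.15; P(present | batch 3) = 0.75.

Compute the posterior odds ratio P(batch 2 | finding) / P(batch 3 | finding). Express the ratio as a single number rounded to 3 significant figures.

Posterior odds equal prior odds times the likelihood ratio; only the two competing hypotheses matter.
  batch 2: 0.244 × 0.15 = 0.0366
  batch 3: 0.538 × 0.75 = 0.4035
Odds(batch 2 : batch 3) = 0.0366 / 0.4035 ≈ 0.0907.

0.0907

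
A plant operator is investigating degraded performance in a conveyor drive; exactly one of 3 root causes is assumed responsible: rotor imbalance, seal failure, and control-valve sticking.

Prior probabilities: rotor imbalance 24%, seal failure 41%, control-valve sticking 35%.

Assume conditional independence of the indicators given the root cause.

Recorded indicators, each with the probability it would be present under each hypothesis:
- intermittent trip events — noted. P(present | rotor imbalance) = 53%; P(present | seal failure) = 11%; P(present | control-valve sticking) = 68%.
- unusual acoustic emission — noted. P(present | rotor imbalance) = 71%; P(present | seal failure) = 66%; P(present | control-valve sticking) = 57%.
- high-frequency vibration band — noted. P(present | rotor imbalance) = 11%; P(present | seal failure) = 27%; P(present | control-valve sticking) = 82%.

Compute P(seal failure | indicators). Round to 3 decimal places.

By Bayes' rule with conditional independence, the unnormalized weight for each hypothesis is prior × ∏ likelihoods:
  rotor imbalance: 0.24 × 0.53 × 0.71 × 0.11 = 0.0099343
  seal failure: 0.41 × 0.11 × 0.66 × 0.27 = 0.0080368
  control-valve sticking: 0.35 × 0.68 × 0.57 × 0.82 = 0.11124
Normalizing constant Z = 0.0099343 + 0.0080368 + 0.11124 = 0.12921.
P(seal failure | evidence) = 0.0080368 / 0.12921 ≈ 0.062.

0.062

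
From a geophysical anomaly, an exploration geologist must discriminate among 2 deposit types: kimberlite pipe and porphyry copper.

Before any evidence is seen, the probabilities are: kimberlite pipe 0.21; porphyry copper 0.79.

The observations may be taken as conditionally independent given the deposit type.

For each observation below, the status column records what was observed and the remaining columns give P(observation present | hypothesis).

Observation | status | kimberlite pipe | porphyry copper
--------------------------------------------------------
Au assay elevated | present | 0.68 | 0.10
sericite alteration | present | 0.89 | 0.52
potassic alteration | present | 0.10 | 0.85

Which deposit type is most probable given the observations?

By Bayes' rule with conditional independence, the unnormalized weight for each hypothesis is prior × ∏ likelihoods:
  kimberlite pipe: 0.21 × 0.68 × 0.89 × 0.10 = 0.012709
  porphyry copper: 0.79 × 0.10 × 0.52 × 0.85 = 0.034918
The unnormalized weights sum to 0.047627.
P(kimberlite pipe | evidence) ≈ 0.012709 / 0.047627 ≈ 0.267
P(porphyry copper | evidence) ≈ 0.034918 / 0.047627 ≈ 0.733
The largest is 0.733, so porphyry copper is most probable.

porphyry copper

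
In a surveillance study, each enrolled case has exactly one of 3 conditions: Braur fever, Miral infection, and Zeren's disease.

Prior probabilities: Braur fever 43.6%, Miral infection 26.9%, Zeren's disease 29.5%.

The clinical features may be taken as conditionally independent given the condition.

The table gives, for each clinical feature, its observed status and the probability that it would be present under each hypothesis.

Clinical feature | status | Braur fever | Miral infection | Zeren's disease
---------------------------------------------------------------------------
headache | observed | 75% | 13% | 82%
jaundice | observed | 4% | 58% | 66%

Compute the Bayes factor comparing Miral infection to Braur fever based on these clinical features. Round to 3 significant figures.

Take the product of per-clinical feature likelihoods under each hypothesis, then divide.
  Miral infection: 0.13 × 0.58 = 0.0754
  Braur fever: 0.75 × 0.04 = 0.03
Bayes factor = 0.0754 / 0.03 ≈ 2.51

2.51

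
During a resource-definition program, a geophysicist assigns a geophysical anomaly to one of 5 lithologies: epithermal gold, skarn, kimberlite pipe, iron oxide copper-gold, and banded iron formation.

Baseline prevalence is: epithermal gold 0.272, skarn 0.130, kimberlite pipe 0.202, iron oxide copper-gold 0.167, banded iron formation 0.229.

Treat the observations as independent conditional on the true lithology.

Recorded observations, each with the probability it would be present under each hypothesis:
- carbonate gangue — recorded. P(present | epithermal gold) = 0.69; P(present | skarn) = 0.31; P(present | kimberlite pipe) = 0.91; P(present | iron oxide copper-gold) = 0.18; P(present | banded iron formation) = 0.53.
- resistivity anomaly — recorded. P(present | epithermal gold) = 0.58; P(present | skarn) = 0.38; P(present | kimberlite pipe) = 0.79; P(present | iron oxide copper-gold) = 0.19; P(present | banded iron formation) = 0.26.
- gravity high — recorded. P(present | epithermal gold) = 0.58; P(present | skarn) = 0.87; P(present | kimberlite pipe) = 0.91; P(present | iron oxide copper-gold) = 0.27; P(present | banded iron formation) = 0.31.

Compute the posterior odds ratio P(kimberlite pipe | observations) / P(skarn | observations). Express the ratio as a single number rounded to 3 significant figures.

9.92

The normalizing constant cancels in an odds ratio, so compute prior × likelihood for the two hypotheses only:
  kimberlite pipe: 0.202 × 0.91 × 0.79 × 0.91 = 0.13215
  skarn: 0.130 × 0.31 × 0.38 × 0.87 = 0.013323
Odds(kimberlite pipe : skarn) = 0.13215 / 0.013323 ≈ 9.92.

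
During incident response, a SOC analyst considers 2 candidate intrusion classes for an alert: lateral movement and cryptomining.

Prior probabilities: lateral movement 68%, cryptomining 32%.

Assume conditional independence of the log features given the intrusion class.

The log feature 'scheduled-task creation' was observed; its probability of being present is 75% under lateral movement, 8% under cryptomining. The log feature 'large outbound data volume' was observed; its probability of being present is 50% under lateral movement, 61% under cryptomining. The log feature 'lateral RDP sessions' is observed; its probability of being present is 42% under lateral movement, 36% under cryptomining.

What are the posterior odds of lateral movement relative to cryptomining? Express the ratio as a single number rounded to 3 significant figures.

19.1

The normalizing constant cancels in an odds ratio, so compute prior × likelihood for the two hypotheses only:
  lateral movement: 0.68 × 0.75 × 0.50 × 0.42 = 0.1071
  cryptomining: 0.32 × 0.08 × 0.61 × 0.36 = 0.0056218
Posterior odds = 0.1071 / 0.0056218 ≈ 19.1.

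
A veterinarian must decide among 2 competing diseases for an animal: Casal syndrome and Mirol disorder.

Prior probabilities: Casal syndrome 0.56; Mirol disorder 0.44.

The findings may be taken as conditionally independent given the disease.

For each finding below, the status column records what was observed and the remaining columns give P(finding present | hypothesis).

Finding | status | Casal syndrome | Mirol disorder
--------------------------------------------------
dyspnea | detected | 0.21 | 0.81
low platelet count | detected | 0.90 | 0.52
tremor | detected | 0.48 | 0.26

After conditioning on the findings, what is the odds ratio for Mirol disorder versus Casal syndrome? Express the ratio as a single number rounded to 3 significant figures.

0.948

Unnormalized posterior weight (prior times the finding likelihoods) for each of the two hypotheses:
  Mirol disorder: 0.44 × 0.81 × 0.52 × 0.26 = 0.048185
  Casal syndrome: 0.56 × 0.21 × 0.90 × 0.48 = 0.050803
Posterior odds = 0.048185 / 0.050803 ≈ 0.948.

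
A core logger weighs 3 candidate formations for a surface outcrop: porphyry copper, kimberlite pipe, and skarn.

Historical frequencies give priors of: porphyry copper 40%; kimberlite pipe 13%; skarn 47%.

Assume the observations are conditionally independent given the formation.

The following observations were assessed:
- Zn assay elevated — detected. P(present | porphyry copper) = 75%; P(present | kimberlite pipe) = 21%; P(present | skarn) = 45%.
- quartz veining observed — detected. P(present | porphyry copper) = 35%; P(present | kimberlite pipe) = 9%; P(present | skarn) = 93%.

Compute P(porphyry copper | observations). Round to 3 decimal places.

0.345

For each hypothesis, the unnormalized posterior weight is prior × product of the observation likelihoods:
  porphyry copper: 0.40 × 0.75 × 0.35 = 0.105
  kimberlite pipe: 0.13 × 0.21 × 0.09 = 0.002457
  skarn: 0.47 × 0.45 × 0.93 = 0.1967
Normalizing constant Z = 0.105 + 0.002457 + 0.1967 = 0.30415.
P(porphyry copper | evidence) = 0.105 / 0.30415 ≈ 0.345.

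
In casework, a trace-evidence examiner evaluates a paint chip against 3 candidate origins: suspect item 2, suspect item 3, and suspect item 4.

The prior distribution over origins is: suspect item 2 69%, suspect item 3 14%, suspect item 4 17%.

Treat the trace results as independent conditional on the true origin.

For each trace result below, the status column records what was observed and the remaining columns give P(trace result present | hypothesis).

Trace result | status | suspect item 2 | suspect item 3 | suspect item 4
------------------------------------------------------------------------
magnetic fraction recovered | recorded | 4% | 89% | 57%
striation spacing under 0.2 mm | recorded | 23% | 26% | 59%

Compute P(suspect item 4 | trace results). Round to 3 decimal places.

0.596

By Bayes' rule with conditional independence, the unnormalized weight for each hypothesis is prior × ∏ likelihoods:
  suspect item 2: 0.69 × 0.04 × 0.23 = 0.006348
  suspect item 3: 0.14 × 0.89 × 0.26 = 0.032396
  suspect item 4: 0.17 × 0.57 × 0.59 = 0.057171
Marginal likelihood of the evidence = 0.095915.
P(suspect item 4 | evidence) = 0.057171 / 0.095915 ≈ 0.596.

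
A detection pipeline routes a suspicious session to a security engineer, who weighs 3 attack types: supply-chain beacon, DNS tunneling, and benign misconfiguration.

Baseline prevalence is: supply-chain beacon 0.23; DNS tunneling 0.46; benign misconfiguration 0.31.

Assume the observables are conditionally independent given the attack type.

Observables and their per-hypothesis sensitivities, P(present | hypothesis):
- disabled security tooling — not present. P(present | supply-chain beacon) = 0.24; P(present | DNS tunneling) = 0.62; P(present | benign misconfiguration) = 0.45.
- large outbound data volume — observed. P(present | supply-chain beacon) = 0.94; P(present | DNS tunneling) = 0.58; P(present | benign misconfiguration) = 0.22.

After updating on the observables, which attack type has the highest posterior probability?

supply-chain beacon

By Bayes' rule with conditional independence, the unnormalized weight for each hypothesis is prior × ∏ likelihoods (using 1 − P(present | H) for each absent observable):
  supply-chain beacon: 0.23 × (1 − 0.24) × 0.94 = 0.16431
  DNS tunneling: 0.46 × (1 − 0.62) × 0.58 = 0.10138
  benign misconfiguration: 0.31 × (1 − 0.45) × 0.22 = 0.03751
Normalizing constant Z = 0.16431 + 0.10138 + 0.03751 = 0.30321.
P(supply-chain beacon | evidence) ≈ 0.16431 / 0.30321 ≈ 0.542
P(DNS tunneling | evidence) ≈ 0.10138 / 0.30321 ≈ 0.334
P(benign misconfiguration | evidence) ≈ 0.03751 / 0.30321 ≈ 0.124
The largest is 0.542, so supply-chain beacon is most probable.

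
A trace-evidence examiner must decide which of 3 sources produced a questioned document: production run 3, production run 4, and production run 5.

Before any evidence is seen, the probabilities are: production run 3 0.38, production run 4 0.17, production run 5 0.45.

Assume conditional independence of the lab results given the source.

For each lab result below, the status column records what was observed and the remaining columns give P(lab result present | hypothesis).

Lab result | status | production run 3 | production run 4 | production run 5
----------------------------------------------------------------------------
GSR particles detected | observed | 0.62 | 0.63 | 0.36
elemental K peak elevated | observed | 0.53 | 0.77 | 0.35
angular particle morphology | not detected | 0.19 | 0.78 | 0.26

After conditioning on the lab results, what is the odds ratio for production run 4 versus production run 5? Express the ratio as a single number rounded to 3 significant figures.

0.432

The normalizing constant cancels in an odds ratio, so compute prior × likelihood for the two hypotheses only (using 1 − P(present | H) for each absent lab result):
  production run 4: 0.17 × 0.63 × 0.77 × (1 − 0.78) = 0.018143
  production run 5: 0.45 × 0.36 × 0.35 × (1 − 0.26) = 0.041958
Posterior odds = 0.018143 / 0.041958 ≈ 0.432.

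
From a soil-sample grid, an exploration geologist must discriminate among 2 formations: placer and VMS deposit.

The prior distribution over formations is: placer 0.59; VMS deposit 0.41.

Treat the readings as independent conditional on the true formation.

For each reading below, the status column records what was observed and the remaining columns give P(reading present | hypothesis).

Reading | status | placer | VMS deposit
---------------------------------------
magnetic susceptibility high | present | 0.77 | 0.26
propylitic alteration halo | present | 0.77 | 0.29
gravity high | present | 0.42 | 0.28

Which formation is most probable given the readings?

By Bayes' rule with conditional independence, the unnormalized weight for each hypothesis is prior × ∏ likelihoods:
  placer: 0.59 × 0.77 × 0.77 × 0.42 = 0.14692
  VMS deposit: 0.41 × 0.26 × 0.29 × 0.28 = 0.0086559
The unnormalized weights sum to 0.15558.
P(placer | evidence) ≈ 0.14692 / 0.15558 ≈ 0.944
P(VMS deposit | evidence) ≈ 0.0086559 / 0.15558 ≈ 0.056
The largest is 0.944, so placer is most probable.

placer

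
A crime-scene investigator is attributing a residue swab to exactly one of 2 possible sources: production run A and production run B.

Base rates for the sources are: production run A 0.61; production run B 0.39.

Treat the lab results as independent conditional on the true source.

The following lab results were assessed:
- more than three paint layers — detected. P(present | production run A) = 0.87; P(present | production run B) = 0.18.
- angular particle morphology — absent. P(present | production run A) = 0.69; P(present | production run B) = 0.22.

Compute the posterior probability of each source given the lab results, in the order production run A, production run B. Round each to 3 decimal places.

Multiply each prior by the joint likelihood of the lab result pattern (using 1 − P(present | H) for each absent lab result):
  production run A: 0.61 × 0.87 × (1 − 0.69) = 0.16452
  production run B: 0.39 × 0.18 × (1 − 0.22) = 0.054756
Normalizing constant Z = 0.16452 + 0.054756 = 0.21927.
P(production run A | evidence) = 0.16452 / 0.21927 ≈ 0.750
P(production run B | evidence) = 0.054756 / 0.21927 ≈ 0.250

0.750, 0.250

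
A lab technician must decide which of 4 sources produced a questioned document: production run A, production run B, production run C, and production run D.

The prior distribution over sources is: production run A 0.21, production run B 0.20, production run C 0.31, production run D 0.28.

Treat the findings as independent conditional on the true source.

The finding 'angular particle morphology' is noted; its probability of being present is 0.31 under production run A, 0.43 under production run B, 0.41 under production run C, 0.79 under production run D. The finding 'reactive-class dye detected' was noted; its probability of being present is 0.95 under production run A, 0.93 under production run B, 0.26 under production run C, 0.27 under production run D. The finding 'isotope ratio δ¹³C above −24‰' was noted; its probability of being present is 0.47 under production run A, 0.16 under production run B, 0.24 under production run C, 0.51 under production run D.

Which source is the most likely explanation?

For each hypothesis, the unnormalized posterior weight is prior × product of the finding likelihoods:
  production run A: 0.21 × 0.31 × 0.95 × 0.47 = 0.029067
  production run B: 0.20 × 0.43 × 0.93 × 0.16 = 0.012797
  production run C: 0.31 × 0.41 × 0.26 × 0.24 = 0.007931
  production run D: 0.28 × 0.79 × 0.27 × 0.51 = 0.030459
Marginal likelihood of the evidence = 0.080254.
P(production run A | evidence) ≈ 0.029067 / 0.080254 ≈ 0.362
P(production run B | evidence) ≈ 0.012797 / 0.080254 ≈ 0.159
P(production run C | evidence) ≈ 0.007931 / 0.080254 ≈ 0.099
P(production run D | evidence) ≈ 0.030459 / 0.080254 ≈ 0.380
The largest is 0.380, so production run D is most probable.

production run D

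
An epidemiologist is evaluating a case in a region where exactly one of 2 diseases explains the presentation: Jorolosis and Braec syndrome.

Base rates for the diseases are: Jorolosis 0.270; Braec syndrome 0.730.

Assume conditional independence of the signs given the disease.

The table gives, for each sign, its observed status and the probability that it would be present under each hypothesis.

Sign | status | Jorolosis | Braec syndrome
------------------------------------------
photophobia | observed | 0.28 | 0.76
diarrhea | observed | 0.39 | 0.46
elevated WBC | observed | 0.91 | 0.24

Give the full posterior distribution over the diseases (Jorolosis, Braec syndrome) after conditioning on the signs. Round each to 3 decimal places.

For each hypothesis, the unnormalized posterior weight is prior × product of the sign likelihoods:
  Jorolosis: 0.270 × 0.28 × 0.39 × 0.91 = 0.02683
  Braec syndrome: 0.730 × 0.76 × 0.46 × 0.24 = 0.06125
The unnormalized weights sum to 0.08808.
P(Jorolosis | evidence) = 0.02683 / 0.08808 ≈ 0.305
P(Braec syndrome | evidence) = 0.06125 / 0.08808 ≈ 0.695

0.305, 0.695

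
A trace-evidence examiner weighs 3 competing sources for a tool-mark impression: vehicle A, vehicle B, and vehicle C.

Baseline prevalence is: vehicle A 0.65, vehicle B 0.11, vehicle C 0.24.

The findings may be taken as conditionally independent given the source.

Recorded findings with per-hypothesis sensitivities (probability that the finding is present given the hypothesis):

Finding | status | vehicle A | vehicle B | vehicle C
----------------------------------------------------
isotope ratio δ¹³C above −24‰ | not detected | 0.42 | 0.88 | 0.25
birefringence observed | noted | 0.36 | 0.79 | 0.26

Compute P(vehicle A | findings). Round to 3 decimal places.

0.703

For each hypothesis, the unnormalized posterior weight is prior × product of the finding likelihoods (using 1 − P(present | H) for each absent finding):
  vehicle A: 0.65 × (1 − 0.42) × 0.36 = 0.13572
  vehicle B: 0.11 × (1 − 0.88) × 0.79 = 0.010428
  vehicle C: 0.24 × (1 − 0.25) × 0.26 = 0.0468
Normalizing constant Z = 0.13572 + 0.010428 + 0.0468 = 0.19295.
P(vehicle A | evidence) = 0.13572 / 0.19295 ≈ 0.703.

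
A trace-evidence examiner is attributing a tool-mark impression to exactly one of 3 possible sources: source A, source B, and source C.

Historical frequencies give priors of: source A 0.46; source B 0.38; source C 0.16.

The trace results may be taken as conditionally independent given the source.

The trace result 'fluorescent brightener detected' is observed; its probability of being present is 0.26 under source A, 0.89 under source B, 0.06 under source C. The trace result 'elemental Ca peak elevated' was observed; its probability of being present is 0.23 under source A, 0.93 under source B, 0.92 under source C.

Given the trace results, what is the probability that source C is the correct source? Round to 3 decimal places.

By Bayes' rule with conditional independence, the unnormalized weight for each hypothesis is prior × ∏ likelihoods:
  source A: 0.46 × 0.26 × 0.23 = 0.027508
  source B: 0.38 × 0.89 × 0.93 = 0.31453
  source C: 0.16 × 0.06 × 0.92 = 0.008832
The unnormalized weights sum to 0.35087.
P(source C | evidence) = 0.008832 / 0.35087 ≈ 0.025.

0.025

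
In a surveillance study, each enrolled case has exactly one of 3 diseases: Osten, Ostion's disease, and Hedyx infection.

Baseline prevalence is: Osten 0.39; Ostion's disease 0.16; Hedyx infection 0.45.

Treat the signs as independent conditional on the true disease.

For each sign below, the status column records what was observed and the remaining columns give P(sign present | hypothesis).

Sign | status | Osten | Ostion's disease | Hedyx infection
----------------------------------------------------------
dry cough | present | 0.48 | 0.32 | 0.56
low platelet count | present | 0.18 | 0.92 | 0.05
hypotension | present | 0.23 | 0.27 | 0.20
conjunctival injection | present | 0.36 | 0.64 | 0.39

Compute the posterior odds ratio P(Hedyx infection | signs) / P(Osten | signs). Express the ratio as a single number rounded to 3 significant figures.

0.352

Unnormalized posterior weight (prior times the sign likelihoods) for each of the two hypotheses:
  Hedyx infection: 0.45 × 0.56 × 0.05 × 0.20 × 0.39 = 0.0009828
  Osten: 0.39 × 0.48 × 0.18 × 0.23 × 0.36 = 0.00279
Odds(Hedyx infection : Osten) = 0.0009828 / 0.00279 ≈ 0.352.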